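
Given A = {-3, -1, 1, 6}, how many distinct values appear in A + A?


A + A = {a + a' : a, a' ∈ A}; |A| = 4.
General bounds: 2|A| - 1 ≤ |A + A| ≤ |A|(|A|+1)/2, i.e. 7 ≤ |A + A| ≤ 10.
Lower bound 2|A|-1 is attained iff A is an arithmetic progression.
Enumerate sums a + a' for a ≤ a' (symmetric, so this suffices):
a = -3: -3+-3=-6, -3+-1=-4, -3+1=-2, -3+6=3
a = -1: -1+-1=-2, -1+1=0, -1+6=5
a = 1: 1+1=2, 1+6=7
a = 6: 6+6=12
Distinct sums: {-6, -4, -2, 0, 2, 3, 5, 7, 12}
|A + A| = 9

|A + A| = 9


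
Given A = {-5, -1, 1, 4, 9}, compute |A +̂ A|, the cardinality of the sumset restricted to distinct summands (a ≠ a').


Restricted sumset: A +̂ A = {a + a' : a ∈ A, a' ∈ A, a ≠ a'}.
Equivalently, take A + A and drop any sum 2a that is achievable ONLY as a + a for a ∈ A (i.e. sums representable only with equal summands).
Enumerate pairs (a, a') with a < a' (symmetric, so each unordered pair gives one sum; this covers all a ≠ a'):
  -5 + -1 = -6
  -5 + 1 = -4
  -5 + 4 = -1
  -5 + 9 = 4
  -1 + 1 = 0
  -1 + 4 = 3
  -1 + 9 = 8
  1 + 4 = 5
  1 + 9 = 10
  4 + 9 = 13
Collected distinct sums: {-6, -4, -1, 0, 3, 4, 5, 8, 10, 13}
|A +̂ A| = 10
(Reference bound: |A +̂ A| ≥ 2|A| - 3 for |A| ≥ 2, with |A| = 5 giving ≥ 7.)

|A +̂ A| = 10


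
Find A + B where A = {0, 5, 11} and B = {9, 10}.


A + B = {a + b : a ∈ A, b ∈ B}.
Enumerate all |A|·|B| = 3·2 = 6 pairs (a, b) and collect distinct sums.
a = 0: 0+9=9, 0+10=10
a = 5: 5+9=14, 5+10=15
a = 11: 11+9=20, 11+10=21
Collecting distinct sums: A + B = {9, 10, 14, 15, 20, 21}
|A + B| = 6

A + B = {9, 10, 14, 15, 20, 21}


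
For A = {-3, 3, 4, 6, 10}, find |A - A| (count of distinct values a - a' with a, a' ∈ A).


A - A = {a - a' : a, a' ∈ A}; |A| = 5.
Bounds: 2|A|-1 ≤ |A - A| ≤ |A|² - |A| + 1, i.e. 9 ≤ |A - A| ≤ 21.
Note: 0 ∈ A - A always (from a - a). The set is symmetric: if d ∈ A - A then -d ∈ A - A.
Enumerate nonzero differences d = a - a' with a > a' (then include -d):
Positive differences: {1, 2, 3, 4, 6, 7, 9, 13}
Full difference set: {0} ∪ (positive diffs) ∪ (negative diffs).
|A - A| = 1 + 2·8 = 17 (matches direct enumeration: 17).

|A - A| = 17


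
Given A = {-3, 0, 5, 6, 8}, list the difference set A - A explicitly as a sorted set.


A - A = {a - a' : a, a' ∈ A}.
Compute a - a' for each ordered pair (a, a'):
a = -3: -3--3=0, -3-0=-3, -3-5=-8, -3-6=-9, -3-8=-11
a = 0: 0--3=3, 0-0=0, 0-5=-5, 0-6=-6, 0-8=-8
a = 5: 5--3=8, 5-0=5, 5-5=0, 5-6=-1, 5-8=-3
a = 6: 6--3=9, 6-0=6, 6-5=1, 6-6=0, 6-8=-2
a = 8: 8--3=11, 8-0=8, 8-5=3, 8-6=2, 8-8=0
Collecting distinct values (and noting 0 appears from a-a):
A - A = {-11, -9, -8, -6, -5, -3, -2, -1, 0, 1, 2, 3, 5, 6, 8, 9, 11}
|A - A| = 17

A - A = {-11, -9, -8, -6, -5, -3, -2, -1, 0, 1, 2, 3, 5, 6, 8, 9, 11}


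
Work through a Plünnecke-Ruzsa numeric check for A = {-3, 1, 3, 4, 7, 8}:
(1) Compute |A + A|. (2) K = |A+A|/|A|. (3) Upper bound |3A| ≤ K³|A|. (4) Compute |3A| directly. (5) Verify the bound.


|A| = 6.
Step 1: Compute A + A by enumerating all 36 pairs.
A + A = {-6, -2, 0, 1, 2, 4, 5, 6, 7, 8, 9, 10, 11, 12, 14, 15, 16}, so |A + A| = 17.
Step 2: Doubling constant K = |A + A|/|A| = 17/6 = 17/6 ≈ 2.8333.
Step 3: Plünnecke-Ruzsa gives |3A| ≤ K³·|A| = (2.8333)³ · 6 ≈ 136.4722.
Step 4: Compute 3A = A + A + A directly by enumerating all triples (a,b,c) ∈ A³; |3A| = 29.
Step 5: Check 29 ≤ 136.4722? Yes ✓.

K = 17/6, Plünnecke-Ruzsa bound K³|A| ≈ 136.4722, |3A| = 29, inequality holds.


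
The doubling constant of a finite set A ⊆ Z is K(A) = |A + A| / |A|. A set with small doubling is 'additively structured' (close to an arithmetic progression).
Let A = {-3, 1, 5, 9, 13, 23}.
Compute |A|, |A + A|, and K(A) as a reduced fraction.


|A| = 6.
Compute A + A by enumerating all 36 pairs.
A + A = {-6, -2, 2, 6, 10, 14, 18, 20, 22, 24, 26, 28, 32, 36, 46}, so |A + A| = 15.
K = |A + A| / |A| = 15/6 = 5/2 ≈ 2.5000.
Reference: AP of size 6 gives K = 11/6 ≈ 1.8333; a fully generic set of size 6 gives K ≈ 3.5000.

|A| = 6, |A + A| = 15, K = 15/6 = 5/2.


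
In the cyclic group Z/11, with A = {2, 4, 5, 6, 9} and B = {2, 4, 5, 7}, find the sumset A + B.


Work in Z/11Z: reduce every sum a + b modulo 11.
Enumerate all 20 pairs:
a = 2: 2+2=4, 2+4=6, 2+5=7, 2+7=9
a = 4: 4+2=6, 4+4=8, 4+5=9, 4+7=0
a = 5: 5+2=7, 5+4=9, 5+5=10, 5+7=1
a = 6: 6+2=8, 6+4=10, 6+5=0, 6+7=2
a = 9: 9+2=0, 9+4=2, 9+5=3, 9+7=5
Distinct residues collected: {0, 1, 2, 3, 4, 5, 6, 7, 8, 9, 10}
|A + B| = 11 (out of 11 total residues).

A + B = {0, 1, 2, 3, 4, 5, 6, 7, 8, 9, 10}


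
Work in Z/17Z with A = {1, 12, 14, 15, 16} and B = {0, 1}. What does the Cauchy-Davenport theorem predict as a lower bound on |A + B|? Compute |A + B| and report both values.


Cauchy-Davenport: |A + B| ≥ min(p, |A| + |B| - 1) for A, B nonempty in Z/pZ.
|A| = 5, |B| = 2, p = 17.
CD lower bound = min(17, 5 + 2 - 1) = min(17, 6) = 6.
Compute A + B mod 17 directly:
a = 1: 1+0=1, 1+1=2
a = 12: 12+0=12, 12+1=13
a = 14: 14+0=14, 14+1=15
a = 15: 15+0=15, 15+1=16
a = 16: 16+0=16, 16+1=0
A + B = {0, 1, 2, 12, 13, 14, 15, 16}, so |A + B| = 8.
Verify: 8 ≥ 6? Yes ✓.

CD lower bound = 6, actual |A + B| = 8.


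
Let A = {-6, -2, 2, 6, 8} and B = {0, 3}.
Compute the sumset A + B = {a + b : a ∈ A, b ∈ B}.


A + B = {a + b : a ∈ A, b ∈ B}.
Enumerate all |A|·|B| = 5·2 = 10 pairs (a, b) and collect distinct sums.
a = -6: -6+0=-6, -6+3=-3
a = -2: -2+0=-2, -2+3=1
a = 2: 2+0=2, 2+3=5
a = 6: 6+0=6, 6+3=9
a = 8: 8+0=8, 8+3=11
Collecting distinct sums: A + B = {-6, -3, -2, 1, 2, 5, 6, 8, 9, 11}
|A + B| = 10

A + B = {-6, -3, -2, 1, 2, 5, 6, 8, 9, 11}


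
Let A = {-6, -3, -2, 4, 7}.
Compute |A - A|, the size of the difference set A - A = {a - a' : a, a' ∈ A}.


A - A = {a - a' : a, a' ∈ A}; |A| = 5.
Bounds: 2|A|-1 ≤ |A - A| ≤ |A|² - |A| + 1, i.e. 9 ≤ |A - A| ≤ 21.
Note: 0 ∈ A - A always (from a - a). The set is symmetric: if d ∈ A - A then -d ∈ A - A.
Enumerate nonzero differences d = a - a' with a > a' (then include -d):
Positive differences: {1, 3, 4, 6, 7, 9, 10, 13}
Full difference set: {0} ∪ (positive diffs) ∪ (negative diffs).
|A - A| = 1 + 2·8 = 17 (matches direct enumeration: 17).

|A - A| = 17


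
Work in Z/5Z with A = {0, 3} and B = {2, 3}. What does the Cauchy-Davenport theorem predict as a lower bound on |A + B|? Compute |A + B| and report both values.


Cauchy-Davenport: |A + B| ≥ min(p, |A| + |B| - 1) for A, B nonempty in Z/pZ.
|A| = 2, |B| = 2, p = 5.
CD lower bound = min(5, 2 + 2 - 1) = min(5, 3) = 3.
Compute A + B mod 5 directly:
a = 0: 0+2=2, 0+3=3
a = 3: 3+2=0, 3+3=1
A + B = {0, 1, 2, 3}, so |A + B| = 4.
Verify: 4 ≥ 3? Yes ✓.

CD lower bound = 3, actual |A + B| = 4.


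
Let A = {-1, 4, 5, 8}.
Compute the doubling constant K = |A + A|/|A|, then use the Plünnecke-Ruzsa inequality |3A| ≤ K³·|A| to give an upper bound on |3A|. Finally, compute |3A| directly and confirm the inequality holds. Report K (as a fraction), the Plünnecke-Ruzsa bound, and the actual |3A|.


|A| = 4.
Step 1: Compute A + A by enumerating all 16 pairs.
A + A = {-2, 3, 4, 7, 8, 9, 10, 12, 13, 16}, so |A + A| = 10.
Step 2: Doubling constant K = |A + A|/|A| = 10/4 = 10/4 ≈ 2.5000.
Step 3: Plünnecke-Ruzsa gives |3A| ≤ K³·|A| = (2.5000)³ · 4 ≈ 62.5000.
Step 4: Compute 3A = A + A + A directly by enumerating all triples (a,b,c) ∈ A³; |3A| = 18.
Step 5: Check 18 ≤ 62.5000? Yes ✓.

K = 10/4, Plünnecke-Ruzsa bound K³|A| ≈ 62.5000, |3A| = 18, inequality holds.


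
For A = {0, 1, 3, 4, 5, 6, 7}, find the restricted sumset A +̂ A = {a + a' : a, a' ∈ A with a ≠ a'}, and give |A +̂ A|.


Restricted sumset: A +̂ A = {a + a' : a ∈ A, a' ∈ A, a ≠ a'}.
Equivalently, take A + A and drop any sum 2a that is achievable ONLY as a + a for a ∈ A (i.e. sums representable only with equal summands).
Enumerate pairs (a, a') with a < a' (symmetric, so each unordered pair gives one sum; this covers all a ≠ a'):
  0 + 1 = 1
  0 + 3 = 3
  0 + 4 = 4
  0 + 5 = 5
  0 + 6 = 6
  0 + 7 = 7
  1 + 3 = 4
  1 + 4 = 5
  1 + 5 = 6
  1 + 6 = 7
  1 + 7 = 8
  3 + 4 = 7
  3 + 5 = 8
  3 + 6 = 9
  3 + 7 = 10
  4 + 5 = 9
  4 + 6 = 10
  4 + 7 = 11
  5 + 6 = 11
  5 + 7 = 12
  6 + 7 = 13
Collected distinct sums: {1, 3, 4, 5, 6, 7, 8, 9, 10, 11, 12, 13}
|A +̂ A| = 12
(Reference bound: |A +̂ A| ≥ 2|A| - 3 for |A| ≥ 2, with |A| = 7 giving ≥ 11.)

|A +̂ A| = 12


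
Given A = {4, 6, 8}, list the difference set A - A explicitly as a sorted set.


A - A = {a - a' : a, a' ∈ A}.
Compute a - a' for each ordered pair (a, a'):
a = 4: 4-4=0, 4-6=-2, 4-8=-4
a = 6: 6-4=2, 6-6=0, 6-8=-2
a = 8: 8-4=4, 8-6=2, 8-8=0
Collecting distinct values (and noting 0 appears from a-a):
A - A = {-4, -2, 0, 2, 4}
|A - A| = 5

A - A = {-4, -2, 0, 2, 4}


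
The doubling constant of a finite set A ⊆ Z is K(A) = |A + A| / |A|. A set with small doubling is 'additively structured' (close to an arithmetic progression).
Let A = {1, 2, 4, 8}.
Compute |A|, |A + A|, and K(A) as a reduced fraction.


|A| = 4.
Compute A + A by enumerating all 16 pairs.
A + A = {2, 3, 4, 5, 6, 8, 9, 10, 12, 16}, so |A + A| = 10.
K = |A + A| / |A| = 10/4 = 5/2 ≈ 2.5000.
Reference: AP of size 4 gives K = 7/4 ≈ 1.7500; a fully generic set of size 4 gives K ≈ 2.5000.

|A| = 4, |A + A| = 10, K = 10/4 = 5/2.


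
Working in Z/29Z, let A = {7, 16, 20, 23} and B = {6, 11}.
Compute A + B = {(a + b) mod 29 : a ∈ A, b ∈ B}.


Work in Z/29Z: reduce every sum a + b modulo 29.
Enumerate all 8 pairs:
a = 7: 7+6=13, 7+11=18
a = 16: 16+6=22, 16+11=27
a = 20: 20+6=26, 20+11=2
a = 23: 23+6=0, 23+11=5
Distinct residues collected: {0, 2, 5, 13, 18, 22, 26, 27}
|A + B| = 8 (out of 29 total residues).

A + B = {0, 2, 5, 13, 18, 22, 26, 27}


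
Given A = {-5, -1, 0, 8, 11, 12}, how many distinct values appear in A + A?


A + A = {a + a' : a, a' ∈ A}; |A| = 6.
General bounds: 2|A| - 1 ≤ |A + A| ≤ |A|(|A|+1)/2, i.e. 11 ≤ |A + A| ≤ 21.
Lower bound 2|A|-1 is attained iff A is an arithmetic progression.
Enumerate sums a + a' for a ≤ a' (symmetric, so this suffices):
a = -5: -5+-5=-10, -5+-1=-6, -5+0=-5, -5+8=3, -5+11=6, -5+12=7
a = -1: -1+-1=-2, -1+0=-1, -1+8=7, -1+11=10, -1+12=11
a = 0: 0+0=0, 0+8=8, 0+11=11, 0+12=12
a = 8: 8+8=16, 8+11=19, 8+12=20
a = 11: 11+11=22, 11+12=23
a = 12: 12+12=24
Distinct sums: {-10, -6, -5, -2, -1, 0, 3, 6, 7, 8, 10, 11, 12, 16, 19, 20, 22, 23, 24}
|A + A| = 19

|A + A| = 19


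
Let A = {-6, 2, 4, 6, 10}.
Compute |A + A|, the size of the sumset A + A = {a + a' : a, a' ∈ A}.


A + A = {a + a' : a, a' ∈ A}; |A| = 5.
General bounds: 2|A| - 1 ≤ |A + A| ≤ |A|(|A|+1)/2, i.e. 9 ≤ |A + A| ≤ 15.
Lower bound 2|A|-1 is attained iff A is an arithmetic progression.
Enumerate sums a + a' for a ≤ a' (symmetric, so this suffices):
a = -6: -6+-6=-12, -6+2=-4, -6+4=-2, -6+6=0, -6+10=4
a = 2: 2+2=4, 2+4=6, 2+6=8, 2+10=12
a = 4: 4+4=8, 4+6=10, 4+10=14
a = 6: 6+6=12, 6+10=16
a = 10: 10+10=20
Distinct sums: {-12, -4, -2, 0, 4, 6, 8, 10, 12, 14, 16, 20}
|A + A| = 12

|A + A| = 12


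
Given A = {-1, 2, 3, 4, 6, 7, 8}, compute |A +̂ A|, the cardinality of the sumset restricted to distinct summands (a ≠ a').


Restricted sumset: A +̂ A = {a + a' : a ∈ A, a' ∈ A, a ≠ a'}.
Equivalently, take A + A and drop any sum 2a that is achievable ONLY as a + a for a ∈ A (i.e. sums representable only with equal summands).
Enumerate pairs (a, a') with a < a' (symmetric, so each unordered pair gives one sum; this covers all a ≠ a'):
  -1 + 2 = 1
  -1 + 3 = 2
  -1 + 4 = 3
  -1 + 6 = 5
  -1 + 7 = 6
  -1 + 8 = 7
  2 + 3 = 5
  2 + 4 = 6
  2 + 6 = 8
  2 + 7 = 9
  2 + 8 = 10
  3 + 4 = 7
  3 + 6 = 9
  3 + 7 = 10
  3 + 8 = 11
  4 + 6 = 10
  4 + 7 = 11
  4 + 8 = 12
  6 + 7 = 13
  6 + 8 = 14
  7 + 8 = 15
Collected distinct sums: {1, 2, 3, 5, 6, 7, 8, 9, 10, 11, 12, 13, 14, 15}
|A +̂ A| = 14
(Reference bound: |A +̂ A| ≥ 2|A| - 3 for |A| ≥ 2, with |A| = 7 giving ≥ 11.)

|A +̂ A| = 14


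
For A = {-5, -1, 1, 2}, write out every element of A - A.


A - A = {a - a' : a, a' ∈ A}.
Compute a - a' for each ordered pair (a, a'):
a = -5: -5--5=0, -5--1=-4, -5-1=-6, -5-2=-7
a = -1: -1--5=4, -1--1=0, -1-1=-2, -1-2=-3
a = 1: 1--5=6, 1--1=2, 1-1=0, 1-2=-1
a = 2: 2--5=7, 2--1=3, 2-1=1, 2-2=0
Collecting distinct values (and noting 0 appears from a-a):
A - A = {-7, -6, -4, -3, -2, -1, 0, 1, 2, 3, 4, 6, 7}
|A - A| = 13

A - A = {-7, -6, -4, -3, -2, -1, 0, 1, 2, 3, 4, 6, 7}


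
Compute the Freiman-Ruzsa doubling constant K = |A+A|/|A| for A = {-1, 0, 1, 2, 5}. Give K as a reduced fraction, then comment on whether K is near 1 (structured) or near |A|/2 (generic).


|A| = 5.
Compute A + A by enumerating all 25 pairs.
A + A = {-2, -1, 0, 1, 2, 3, 4, 5, 6, 7, 10}, so |A + A| = 11.
K = |A + A| / |A| = 11/5 (already in lowest terms) ≈ 2.2000.
Reference: AP of size 5 gives K = 9/5 ≈ 1.8000; a fully generic set of size 5 gives K ≈ 3.0000.

|A| = 5, |A + A| = 11, K = 11/5.


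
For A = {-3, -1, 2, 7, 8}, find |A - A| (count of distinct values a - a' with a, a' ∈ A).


A - A = {a - a' : a, a' ∈ A}; |A| = 5.
Bounds: 2|A|-1 ≤ |A - A| ≤ |A|² - |A| + 1, i.e. 9 ≤ |A - A| ≤ 21.
Note: 0 ∈ A - A always (from a - a). The set is symmetric: if d ∈ A - A then -d ∈ A - A.
Enumerate nonzero differences d = a - a' with a > a' (then include -d):
Positive differences: {1, 2, 3, 5, 6, 8, 9, 10, 11}
Full difference set: {0} ∪ (positive diffs) ∪ (negative diffs).
|A - A| = 1 + 2·9 = 19 (matches direct enumeration: 19).

|A - A| = 19


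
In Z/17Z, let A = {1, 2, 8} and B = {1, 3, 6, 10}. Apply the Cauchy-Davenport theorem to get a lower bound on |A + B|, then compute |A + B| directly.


Cauchy-Davenport: |A + B| ≥ min(p, |A| + |B| - 1) for A, B nonempty in Z/pZ.
|A| = 3, |B| = 4, p = 17.
CD lower bound = min(17, 3 + 4 - 1) = min(17, 6) = 6.
Compute A + B mod 17 directly:
a = 1: 1+1=2, 1+3=4, 1+6=7, 1+10=11
a = 2: 2+1=3, 2+3=5, 2+6=8, 2+10=12
a = 8: 8+1=9, 8+3=11, 8+6=14, 8+10=1
A + B = {1, 2, 3, 4, 5, 7, 8, 9, 11, 12, 14}, so |A + B| = 11.
Verify: 11 ≥ 6? Yes ✓.

CD lower bound = 6, actual |A + B| = 11.


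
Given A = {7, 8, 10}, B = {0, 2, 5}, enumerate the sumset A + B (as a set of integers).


A + B = {a + b : a ∈ A, b ∈ B}.
Enumerate all |A|·|B| = 3·3 = 9 pairs (a, b) and collect distinct sums.
a = 7: 7+0=7, 7+2=9, 7+5=12
a = 8: 8+0=8, 8+2=10, 8+5=13
a = 10: 10+0=10, 10+2=12, 10+5=15
Collecting distinct sums: A + B = {7, 8, 9, 10, 12, 13, 15}
|A + B| = 7

A + B = {7, 8, 9, 10, 12, 13, 15}


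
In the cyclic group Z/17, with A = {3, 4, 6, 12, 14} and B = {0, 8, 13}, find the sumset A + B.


Work in Z/17Z: reduce every sum a + b modulo 17.
Enumerate all 15 pairs:
a = 3: 3+0=3, 3+8=11, 3+13=16
a = 4: 4+0=4, 4+8=12, 4+13=0
a = 6: 6+0=6, 6+8=14, 6+13=2
a = 12: 12+0=12, 12+8=3, 12+13=8
a = 14: 14+0=14, 14+8=5, 14+13=10
Distinct residues collected: {0, 2, 3, 4, 5, 6, 8, 10, 11, 12, 14, 16}
|A + B| = 12 (out of 17 total residues).

A + B = {0, 2, 3, 4, 5, 6, 8, 10, 11, 12, 14, 16}


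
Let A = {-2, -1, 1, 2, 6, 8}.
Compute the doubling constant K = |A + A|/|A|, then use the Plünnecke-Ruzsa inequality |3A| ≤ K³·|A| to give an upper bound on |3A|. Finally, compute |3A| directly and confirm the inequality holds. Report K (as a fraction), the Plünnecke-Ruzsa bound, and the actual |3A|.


|A| = 6.
Step 1: Compute A + A by enumerating all 36 pairs.
A + A = {-4, -3, -2, -1, 0, 1, 2, 3, 4, 5, 6, 7, 8, 9, 10, 12, 14, 16}, so |A + A| = 18.
Step 2: Doubling constant K = |A + A|/|A| = 18/6 = 18/6 ≈ 3.0000.
Step 3: Plünnecke-Ruzsa gives |3A| ≤ K³·|A| = (3.0000)³ · 6 ≈ 162.0000.
Step 4: Compute 3A = A + A + A directly by enumerating all triples (a,b,c) ∈ A³; |3A| = 28.
Step 5: Check 28 ≤ 162.0000? Yes ✓.

K = 18/6, Plünnecke-Ruzsa bound K³|A| ≈ 162.0000, |3A| = 28, inequality holds.


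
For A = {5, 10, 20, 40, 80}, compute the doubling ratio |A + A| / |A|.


|A| = 5.
Compute A + A by enumerating all 25 pairs.
A + A = {10, 15, 20, 25, 30, 40, 45, 50, 60, 80, 85, 90, 100, 120, 160}, so |A + A| = 15.
K = |A + A| / |A| = 15/5 = 3/1 ≈ 3.0000.
Reference: AP of size 5 gives K = 9/5 ≈ 1.8000; a fully generic set of size 5 gives K ≈ 3.0000.

|A| = 5, |A + A| = 15, K = 15/5 = 3/1.


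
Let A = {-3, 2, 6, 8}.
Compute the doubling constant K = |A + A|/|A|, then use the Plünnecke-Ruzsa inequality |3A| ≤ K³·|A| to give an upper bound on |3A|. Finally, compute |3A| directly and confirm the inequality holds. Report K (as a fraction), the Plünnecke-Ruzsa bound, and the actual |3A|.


|A| = 4.
Step 1: Compute A + A by enumerating all 16 pairs.
A + A = {-6, -1, 3, 4, 5, 8, 10, 12, 14, 16}, so |A + A| = 10.
Step 2: Doubling constant K = |A + A|/|A| = 10/4 = 10/4 ≈ 2.5000.
Step 3: Plünnecke-Ruzsa gives |3A| ≤ K³·|A| = (2.5000)³ · 4 ≈ 62.5000.
Step 4: Compute 3A = A + A + A directly by enumerating all triples (a,b,c) ∈ A³; |3A| = 19.
Step 5: Check 19 ≤ 62.5000? Yes ✓.

K = 10/4, Plünnecke-Ruzsa bound K³|A| ≈ 62.5000, |3A| = 19, inequality holds.


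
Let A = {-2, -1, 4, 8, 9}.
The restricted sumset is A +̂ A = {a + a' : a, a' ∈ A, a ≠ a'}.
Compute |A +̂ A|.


Restricted sumset: A +̂ A = {a + a' : a ∈ A, a' ∈ A, a ≠ a'}.
Equivalently, take A + A and drop any sum 2a that is achievable ONLY as a + a for a ∈ A (i.e. sums representable only with equal summands).
Enumerate pairs (a, a') with a < a' (symmetric, so each unordered pair gives one sum; this covers all a ≠ a'):
  -2 + -1 = -3
  -2 + 4 = 2
  -2 + 8 = 6
  -2 + 9 = 7
  -1 + 4 = 3
  -1 + 8 = 7
  -1 + 9 = 8
  4 + 8 = 12
  4 + 9 = 13
  8 + 9 = 17
Collected distinct sums: {-3, 2, 3, 6, 7, 8, 12, 13, 17}
|A +̂ A| = 9
(Reference bound: |A +̂ A| ≥ 2|A| - 3 for |A| ≥ 2, with |A| = 5 giving ≥ 7.)

|A +̂ A| = 9


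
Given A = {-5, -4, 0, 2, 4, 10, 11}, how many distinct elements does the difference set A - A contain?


A - A = {a - a' : a, a' ∈ A}; |A| = 7.
Bounds: 2|A|-1 ≤ |A - A| ≤ |A|² - |A| + 1, i.e. 13 ≤ |A - A| ≤ 43.
Note: 0 ∈ A - A always (from a - a). The set is symmetric: if d ∈ A - A then -d ∈ A - A.
Enumerate nonzero differences d = a - a' with a > a' (then include -d):
Positive differences: {1, 2, 4, 5, 6, 7, 8, 9, 10, 11, 14, 15, 16}
Full difference set: {0} ∪ (positive diffs) ∪ (negative diffs).
|A - A| = 1 + 2·13 = 27 (matches direct enumeration: 27).

|A - A| = 27


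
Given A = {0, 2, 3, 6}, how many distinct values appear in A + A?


A + A = {a + a' : a, a' ∈ A}; |A| = 4.
General bounds: 2|A| - 1 ≤ |A + A| ≤ |A|(|A|+1)/2, i.e. 7 ≤ |A + A| ≤ 10.
Lower bound 2|A|-1 is attained iff A is an arithmetic progression.
Enumerate sums a + a' for a ≤ a' (symmetric, so this suffices):
a = 0: 0+0=0, 0+2=2, 0+3=3, 0+6=6
a = 2: 2+2=4, 2+3=5, 2+6=8
a = 3: 3+3=6, 3+6=9
a = 6: 6+6=12
Distinct sums: {0, 2, 3, 4, 5, 6, 8, 9, 12}
|A + A| = 9

|A + A| = 9


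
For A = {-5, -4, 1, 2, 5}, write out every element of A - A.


A - A = {a - a' : a, a' ∈ A}.
Compute a - a' for each ordered pair (a, a'):
a = -5: -5--5=0, -5--4=-1, -5-1=-6, -5-2=-7, -5-5=-10
a = -4: -4--5=1, -4--4=0, -4-1=-5, -4-2=-6, -4-5=-9
a = 1: 1--5=6, 1--4=5, 1-1=0, 1-2=-1, 1-5=-4
a = 2: 2--5=7, 2--4=6, 2-1=1, 2-2=0, 2-5=-3
a = 5: 5--5=10, 5--4=9, 5-1=4, 5-2=3, 5-5=0
Collecting distinct values (and noting 0 appears from a-a):
A - A = {-10, -9, -7, -6, -5, -4, -3, -1, 0, 1, 3, 4, 5, 6, 7, 9, 10}
|A - A| = 17

A - A = {-10, -9, -7, -6, -5, -4, -3, -1, 0, 1, 3, 4, 5, 6, 7, 9, 10}


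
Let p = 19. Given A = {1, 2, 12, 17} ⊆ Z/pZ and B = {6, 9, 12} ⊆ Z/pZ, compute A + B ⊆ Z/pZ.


Work in Z/19Z: reduce every sum a + b modulo 19.
Enumerate all 12 pairs:
a = 1: 1+6=7, 1+9=10, 1+12=13
a = 2: 2+6=8, 2+9=11, 2+12=14
a = 12: 12+6=18, 12+9=2, 12+12=5
a = 17: 17+6=4, 17+9=7, 17+12=10
Distinct residues collected: {2, 4, 5, 7, 8, 10, 11, 13, 14, 18}
|A + B| = 10 (out of 19 total residues).

A + B = {2, 4, 5, 7, 8, 10, 11, 13, 14, 18}


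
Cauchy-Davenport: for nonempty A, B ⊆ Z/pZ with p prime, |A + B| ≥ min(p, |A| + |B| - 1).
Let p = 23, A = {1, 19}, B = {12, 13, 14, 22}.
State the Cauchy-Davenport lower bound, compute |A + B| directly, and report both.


Cauchy-Davenport: |A + B| ≥ min(p, |A| + |B| - 1) for A, B nonempty in Z/pZ.
|A| = 2, |B| = 4, p = 23.
CD lower bound = min(23, 2 + 4 - 1) = min(23, 5) = 5.
Compute A + B mod 23 directly:
a = 1: 1+12=13, 1+13=14, 1+14=15, 1+22=0
a = 19: 19+12=8, 19+13=9, 19+14=10, 19+22=18
A + B = {0, 8, 9, 10, 13, 14, 15, 18}, so |A + B| = 8.
Verify: 8 ≥ 5? Yes ✓.

CD lower bound = 5, actual |A + B| = 8.


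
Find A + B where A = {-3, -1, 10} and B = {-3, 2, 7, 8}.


A + B = {a + b : a ∈ A, b ∈ B}.
Enumerate all |A|·|B| = 3·4 = 12 pairs (a, b) and collect distinct sums.
a = -3: -3+-3=-6, -3+2=-1, -3+7=4, -3+8=5
a = -1: -1+-3=-4, -1+2=1, -1+7=6, -1+8=7
a = 10: 10+-3=7, 10+2=12, 10+7=17, 10+8=18
Collecting distinct sums: A + B = {-6, -4, -1, 1, 4, 5, 6, 7, 12, 17, 18}
|A + B| = 11

A + B = {-6, -4, -1, 1, 4, 5, 6, 7, 12, 17, 18}


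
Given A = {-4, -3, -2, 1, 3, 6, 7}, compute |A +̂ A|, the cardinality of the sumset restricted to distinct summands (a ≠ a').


Restricted sumset: A +̂ A = {a + a' : a ∈ A, a' ∈ A, a ≠ a'}.
Equivalently, take A + A and drop any sum 2a that is achievable ONLY as a + a for a ∈ A (i.e. sums representable only with equal summands).
Enumerate pairs (a, a') with a < a' (symmetric, so each unordered pair gives one sum; this covers all a ≠ a'):
  -4 + -3 = -7
  -4 + -2 = -6
  -4 + 1 = -3
  -4 + 3 = -1
  -4 + 6 = 2
  -4 + 7 = 3
  -3 + -2 = -5
  -3 + 1 = -2
  -3 + 3 = 0
  -3 + 6 = 3
  -3 + 7 = 4
  -2 + 1 = -1
  -2 + 3 = 1
  -2 + 6 = 4
  -2 + 7 = 5
  1 + 3 = 4
  1 + 6 = 7
  1 + 7 = 8
  3 + 6 = 9
  3 + 7 = 10
  6 + 7 = 13
Collected distinct sums: {-7, -6, -5, -3, -2, -1, 0, 1, 2, 3, 4, 5, 7, 8, 9, 10, 13}
|A +̂ A| = 17
(Reference bound: |A +̂ A| ≥ 2|A| - 3 for |A| ≥ 2, with |A| = 7 giving ≥ 11.)

|A +̂ A| = 17


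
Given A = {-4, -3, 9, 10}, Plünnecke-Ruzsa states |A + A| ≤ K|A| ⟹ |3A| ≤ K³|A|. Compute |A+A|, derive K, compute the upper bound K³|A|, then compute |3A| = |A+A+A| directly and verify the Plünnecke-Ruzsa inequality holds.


|A| = 4.
Step 1: Compute A + A by enumerating all 16 pairs.
A + A = {-8, -7, -6, 5, 6, 7, 18, 19, 20}, so |A + A| = 9.
Step 2: Doubling constant K = |A + A|/|A| = 9/4 = 9/4 ≈ 2.2500.
Step 3: Plünnecke-Ruzsa gives |3A| ≤ K³·|A| = (2.2500)³ · 4 ≈ 45.5625.
Step 4: Compute 3A = A + A + A directly by enumerating all triples (a,b,c) ∈ A³; |3A| = 16.
Step 5: Check 16 ≤ 45.5625? Yes ✓.

K = 9/4, Plünnecke-Ruzsa bound K³|A| ≈ 45.5625, |3A| = 16, inequality holds.


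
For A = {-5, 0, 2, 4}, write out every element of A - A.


A - A = {a - a' : a, a' ∈ A}.
Compute a - a' for each ordered pair (a, a'):
a = -5: -5--5=0, -5-0=-5, -5-2=-7, -5-4=-9
a = 0: 0--5=5, 0-0=0, 0-2=-2, 0-4=-4
a = 2: 2--5=7, 2-0=2, 2-2=0, 2-4=-2
a = 4: 4--5=9, 4-0=4, 4-2=2, 4-4=0
Collecting distinct values (and noting 0 appears from a-a):
A - A = {-9, -7, -5, -4, -2, 0, 2, 4, 5, 7, 9}
|A - A| = 11

A - A = {-9, -7, -5, -4, -2, 0, 2, 4, 5, 7, 9}


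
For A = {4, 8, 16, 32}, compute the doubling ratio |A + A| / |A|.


|A| = 4.
Compute A + A by enumerating all 16 pairs.
A + A = {8, 12, 16, 20, 24, 32, 36, 40, 48, 64}, so |A + A| = 10.
K = |A + A| / |A| = 10/4 = 5/2 ≈ 2.5000.
Reference: AP of size 4 gives K = 7/4 ≈ 1.7500; a fully generic set of size 4 gives K ≈ 2.5000.

|A| = 4, |A + A| = 10, K = 10/4 = 5/2.


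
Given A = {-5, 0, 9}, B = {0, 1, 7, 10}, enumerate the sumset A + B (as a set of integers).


A + B = {a + b : a ∈ A, b ∈ B}.
Enumerate all |A|·|B| = 3·4 = 12 pairs (a, b) and collect distinct sums.
a = -5: -5+0=-5, -5+1=-4, -5+7=2, -5+10=5
a = 0: 0+0=0, 0+1=1, 0+7=7, 0+10=10
a = 9: 9+0=9, 9+1=10, 9+7=16, 9+10=19
Collecting distinct sums: A + B = {-5, -4, 0, 1, 2, 5, 7, 9, 10, 16, 19}
|A + B| = 11

A + B = {-5, -4, 0, 1, 2, 5, 7, 9, 10, 16, 19}


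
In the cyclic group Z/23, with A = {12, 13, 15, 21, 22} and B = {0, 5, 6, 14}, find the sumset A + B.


Work in Z/23Z: reduce every sum a + b modulo 23.
Enumerate all 20 pairs:
a = 12: 12+0=12, 12+5=17, 12+6=18, 12+14=3
a = 13: 13+0=13, 13+5=18, 13+6=19, 13+14=4
a = 15: 15+0=15, 15+5=20, 15+6=21, 15+14=6
a = 21: 21+0=21, 21+5=3, 21+6=4, 21+14=12
a = 22: 22+0=22, 22+5=4, 22+6=5, 22+14=13
Distinct residues collected: {3, 4, 5, 6, 12, 13, 15, 17, 18, 19, 20, 21, 22}
|A + B| = 13 (out of 23 total residues).

A + B = {3, 4, 5, 6, 12, 13, 15, 17, 18, 19, 20, 21, 22}


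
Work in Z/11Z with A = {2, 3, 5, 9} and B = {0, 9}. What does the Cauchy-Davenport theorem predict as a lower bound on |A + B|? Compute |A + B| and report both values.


Cauchy-Davenport: |A + B| ≥ min(p, |A| + |B| - 1) for A, B nonempty in Z/pZ.
|A| = 4, |B| = 2, p = 11.
CD lower bound = min(11, 4 + 2 - 1) = min(11, 5) = 5.
Compute A + B mod 11 directly:
a = 2: 2+0=2, 2+9=0
a = 3: 3+0=3, 3+9=1
a = 5: 5+0=5, 5+9=3
a = 9: 9+0=9, 9+9=7
A + B = {0, 1, 2, 3, 5, 7, 9}, so |A + B| = 7.
Verify: 7 ≥ 5? Yes ✓.

CD lower bound = 5, actual |A + B| = 7.


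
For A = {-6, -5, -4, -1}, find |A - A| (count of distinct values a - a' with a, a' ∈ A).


A - A = {a - a' : a, a' ∈ A}; |A| = 4.
Bounds: 2|A|-1 ≤ |A - A| ≤ |A|² - |A| + 1, i.e. 7 ≤ |A - A| ≤ 13.
Note: 0 ∈ A - A always (from a - a). The set is symmetric: if d ∈ A - A then -d ∈ A - A.
Enumerate nonzero differences d = a - a' with a > a' (then include -d):
Positive differences: {1, 2, 3, 4, 5}
Full difference set: {0} ∪ (positive diffs) ∪ (negative diffs).
|A - A| = 1 + 2·5 = 11 (matches direct enumeration: 11).

|A - A| = 11


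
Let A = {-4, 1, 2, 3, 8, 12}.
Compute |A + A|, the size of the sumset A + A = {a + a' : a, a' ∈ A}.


A + A = {a + a' : a, a' ∈ A}; |A| = 6.
General bounds: 2|A| - 1 ≤ |A + A| ≤ |A|(|A|+1)/2, i.e. 11 ≤ |A + A| ≤ 21.
Lower bound 2|A|-1 is attained iff A is an arithmetic progression.
Enumerate sums a + a' for a ≤ a' (symmetric, so this suffices):
a = -4: -4+-4=-8, -4+1=-3, -4+2=-2, -4+3=-1, -4+8=4, -4+12=8
a = 1: 1+1=2, 1+2=3, 1+3=4, 1+8=9, 1+12=13
a = 2: 2+2=4, 2+3=5, 2+8=10, 2+12=14
a = 3: 3+3=6, 3+8=11, 3+12=15
a = 8: 8+8=16, 8+12=20
a = 12: 12+12=24
Distinct sums: {-8, -3, -2, -1, 2, 3, 4, 5, 6, 8, 9, 10, 11, 13, 14, 15, 16, 20, 24}
|A + A| = 19

|A + A| = 19


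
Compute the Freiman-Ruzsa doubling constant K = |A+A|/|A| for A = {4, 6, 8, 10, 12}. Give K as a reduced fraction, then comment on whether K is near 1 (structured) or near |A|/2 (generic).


|A| = 5.
Compute A + A by enumerating all 25 pairs.
A + A = {8, 10, 12, 14, 16, 18, 20, 22, 24}, so |A + A| = 9.
K = |A + A| / |A| = 9/5 (already in lowest terms) ≈ 1.8000.
Reference: AP of size 5 gives K = 9/5 ≈ 1.8000; a fully generic set of size 5 gives K ≈ 3.0000.

|A| = 5, |A + A| = 9, K = 9/5.


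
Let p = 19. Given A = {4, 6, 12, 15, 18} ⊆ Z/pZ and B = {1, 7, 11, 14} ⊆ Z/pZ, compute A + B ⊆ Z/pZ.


Work in Z/19Z: reduce every sum a + b modulo 19.
Enumerate all 20 pairs:
a = 4: 4+1=5, 4+7=11, 4+11=15, 4+14=18
a = 6: 6+1=7, 6+7=13, 6+11=17, 6+14=1
a = 12: 12+1=13, 12+7=0, 12+11=4, 12+14=7
a = 15: 15+1=16, 15+7=3, 15+11=7, 15+14=10
a = 18: 18+1=0, 18+7=6, 18+11=10, 18+14=13
Distinct residues collected: {0, 1, 3, 4, 5, 6, 7, 10, 11, 13, 15, 16, 17, 18}
|A + B| = 14 (out of 19 total residues).

A + B = {0, 1, 3, 4, 5, 6, 7, 10, 11, 13, 15, 16, 17, 18}


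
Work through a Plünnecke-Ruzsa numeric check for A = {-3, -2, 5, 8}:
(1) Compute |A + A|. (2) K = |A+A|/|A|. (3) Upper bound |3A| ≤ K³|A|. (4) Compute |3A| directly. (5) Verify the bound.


|A| = 4.
Step 1: Compute A + A by enumerating all 16 pairs.
A + A = {-6, -5, -4, 2, 3, 5, 6, 10, 13, 16}, so |A + A| = 10.
Step 2: Doubling constant K = |A + A|/|A| = 10/4 = 10/4 ≈ 2.5000.
Step 3: Plünnecke-Ruzsa gives |3A| ≤ K³·|A| = (2.5000)³ · 4 ≈ 62.5000.
Step 4: Compute 3A = A + A + A directly by enumerating all triples (a,b,c) ∈ A³; |3A| = 20.
Step 5: Check 20 ≤ 62.5000? Yes ✓.

K = 10/4, Plünnecke-Ruzsa bound K³|A| ≈ 62.5000, |3A| = 20, inequality holds.


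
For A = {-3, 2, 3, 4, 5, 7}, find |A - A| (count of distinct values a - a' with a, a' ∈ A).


A - A = {a - a' : a, a' ∈ A}; |A| = 6.
Bounds: 2|A|-1 ≤ |A - A| ≤ |A|² - |A| + 1, i.e. 11 ≤ |A - A| ≤ 31.
Note: 0 ∈ A - A always (from a - a). The set is symmetric: if d ∈ A - A then -d ∈ A - A.
Enumerate nonzero differences d = a - a' with a > a' (then include -d):
Positive differences: {1, 2, 3, 4, 5, 6, 7, 8, 10}
Full difference set: {0} ∪ (positive diffs) ∪ (negative diffs).
|A - A| = 1 + 2·9 = 19 (matches direct enumeration: 19).

|A - A| = 19


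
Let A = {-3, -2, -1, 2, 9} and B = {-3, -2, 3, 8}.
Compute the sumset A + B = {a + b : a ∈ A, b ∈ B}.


A + B = {a + b : a ∈ A, b ∈ B}.
Enumerate all |A|·|B| = 5·4 = 20 pairs (a, b) and collect distinct sums.
a = -3: -3+-3=-6, -3+-2=-5, -3+3=0, -3+8=5
a = -2: -2+-3=-5, -2+-2=-4, -2+3=1, -2+8=6
a = -1: -1+-3=-4, -1+-2=-3, -1+3=2, -1+8=7
a = 2: 2+-3=-1, 2+-2=0, 2+3=5, 2+8=10
a = 9: 9+-3=6, 9+-2=7, 9+3=12, 9+8=17
Collecting distinct sums: A + B = {-6, -5, -4, -3, -1, 0, 1, 2, 5, 6, 7, 10, 12, 17}
|A + B| = 14

A + B = {-6, -5, -4, -3, -1, 0, 1, 2, 5, 6, 7, 10, 12, 17}


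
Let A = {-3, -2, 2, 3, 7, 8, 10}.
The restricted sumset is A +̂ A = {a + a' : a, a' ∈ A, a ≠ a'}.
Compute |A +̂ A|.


Restricted sumset: A +̂ A = {a + a' : a ∈ A, a' ∈ A, a ≠ a'}.
Equivalently, take A + A and drop any sum 2a that is achievable ONLY as a + a for a ∈ A (i.e. sums representable only with equal summands).
Enumerate pairs (a, a') with a < a' (symmetric, so each unordered pair gives one sum; this covers all a ≠ a'):
  -3 + -2 = -5
  -3 + 2 = -1
  -3 + 3 = 0
  -3 + 7 = 4
  -3 + 8 = 5
  -3 + 10 = 7
  -2 + 2 = 0
  -2 + 3 = 1
  -2 + 7 = 5
  -2 + 8 = 6
  -2 + 10 = 8
  2 + 3 = 5
  2 + 7 = 9
  2 + 8 = 10
  2 + 10 = 12
  3 + 7 = 10
  3 + 8 = 11
  3 + 10 = 13
  7 + 8 = 15
  7 + 10 = 17
  8 + 10 = 18
Collected distinct sums: {-5, -1, 0, 1, 4, 5, 6, 7, 8, 9, 10, 11, 12, 13, 15, 17, 18}
|A +̂ A| = 17
(Reference bound: |A +̂ A| ≥ 2|A| - 3 for |A| ≥ 2, with |A| = 7 giving ≥ 11.)

|A +̂ A| = 17


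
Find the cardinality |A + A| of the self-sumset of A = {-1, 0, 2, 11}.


A + A = {a + a' : a, a' ∈ A}; |A| = 4.
General bounds: 2|A| - 1 ≤ |A + A| ≤ |A|(|A|+1)/2, i.e. 7 ≤ |A + A| ≤ 10.
Lower bound 2|A|-1 is attained iff A is an arithmetic progression.
Enumerate sums a + a' for a ≤ a' (symmetric, so this suffices):
a = -1: -1+-1=-2, -1+0=-1, -1+2=1, -1+11=10
a = 0: 0+0=0, 0+2=2, 0+11=11
a = 2: 2+2=4, 2+11=13
a = 11: 11+11=22
Distinct sums: {-2, -1, 0, 1, 2, 4, 10, 11, 13, 22}
|A + A| = 10

|A + A| = 10


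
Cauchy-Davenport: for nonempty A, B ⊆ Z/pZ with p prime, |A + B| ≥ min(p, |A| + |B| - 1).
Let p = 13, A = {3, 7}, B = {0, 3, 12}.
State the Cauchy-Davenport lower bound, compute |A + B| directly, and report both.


Cauchy-Davenport: |A + B| ≥ min(p, |A| + |B| - 1) for A, B nonempty in Z/pZ.
|A| = 2, |B| = 3, p = 13.
CD lower bound = min(13, 2 + 3 - 1) = min(13, 4) = 4.
Compute A + B mod 13 directly:
a = 3: 3+0=3, 3+3=6, 3+12=2
a = 7: 7+0=7, 7+3=10, 7+12=6
A + B = {2, 3, 6, 7, 10}, so |A + B| = 5.
Verify: 5 ≥ 4? Yes ✓.

CD lower bound = 4, actual |A + B| = 5.


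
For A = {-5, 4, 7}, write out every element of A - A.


A - A = {a - a' : a, a' ∈ A}.
Compute a - a' for each ordered pair (a, a'):
a = -5: -5--5=0, -5-4=-9, -5-7=-12
a = 4: 4--5=9, 4-4=0, 4-7=-3
a = 7: 7--5=12, 7-4=3, 7-7=0
Collecting distinct values (and noting 0 appears from a-a):
A - A = {-12, -9, -3, 0, 3, 9, 12}
|A - A| = 7

A - A = {-12, -9, -3, 0, 3, 9, 12}


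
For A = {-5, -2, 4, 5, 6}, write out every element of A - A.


A - A = {a - a' : a, a' ∈ A}.
Compute a - a' for each ordered pair (a, a'):
a = -5: -5--5=0, -5--2=-3, -5-4=-9, -5-5=-10, -5-6=-11
a = -2: -2--5=3, -2--2=0, -2-4=-6, -2-5=-7, -2-6=-8
a = 4: 4--5=9, 4--2=6, 4-4=0, 4-5=-1, 4-6=-2
a = 5: 5--5=10, 5--2=7, 5-4=1, 5-5=0, 5-6=-1
a = 6: 6--5=11, 6--2=8, 6-4=2, 6-5=1, 6-6=0
Collecting distinct values (and noting 0 appears from a-a):
A - A = {-11, -10, -9, -8, -7, -6, -3, -2, -1, 0, 1, 2, 3, 6, 7, 8, 9, 10, 11}
|A - A| = 19

A - A = {-11, -10, -9, -8, -7, -6, -3, -2, -1, 0, 1, 2, 3, 6, 7, 8, 9, 10, 11}


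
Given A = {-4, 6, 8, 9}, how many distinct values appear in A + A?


A + A = {a + a' : a, a' ∈ A}; |A| = 4.
General bounds: 2|A| - 1 ≤ |A + A| ≤ |A|(|A|+1)/2, i.e. 7 ≤ |A + A| ≤ 10.
Lower bound 2|A|-1 is attained iff A is an arithmetic progression.
Enumerate sums a + a' for a ≤ a' (symmetric, so this suffices):
a = -4: -4+-4=-8, -4+6=2, -4+8=4, -4+9=5
a = 6: 6+6=12, 6+8=14, 6+9=15
a = 8: 8+8=16, 8+9=17
a = 9: 9+9=18
Distinct sums: {-8, 2, 4, 5, 12, 14, 15, 16, 17, 18}
|A + A| = 10

|A + A| = 10


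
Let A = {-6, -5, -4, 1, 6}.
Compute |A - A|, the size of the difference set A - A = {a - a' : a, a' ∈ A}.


A - A = {a - a' : a, a' ∈ A}; |A| = 5.
Bounds: 2|A|-1 ≤ |A - A| ≤ |A|² - |A| + 1, i.e. 9 ≤ |A - A| ≤ 21.
Note: 0 ∈ A - A always (from a - a). The set is symmetric: if d ∈ A - A then -d ∈ A - A.
Enumerate nonzero differences d = a - a' with a > a' (then include -d):
Positive differences: {1, 2, 5, 6, 7, 10, 11, 12}
Full difference set: {0} ∪ (positive diffs) ∪ (negative diffs).
|A - A| = 1 + 2·8 = 17 (matches direct enumeration: 17).

|A - A| = 17


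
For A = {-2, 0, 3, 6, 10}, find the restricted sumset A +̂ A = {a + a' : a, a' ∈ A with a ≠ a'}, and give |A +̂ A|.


Restricted sumset: A +̂ A = {a + a' : a ∈ A, a' ∈ A, a ≠ a'}.
Equivalently, take A + A and drop any sum 2a that is achievable ONLY as a + a for a ∈ A (i.e. sums representable only with equal summands).
Enumerate pairs (a, a') with a < a' (symmetric, so each unordered pair gives one sum; this covers all a ≠ a'):
  -2 + 0 = -2
  -2 + 3 = 1
  -2 + 6 = 4
  -2 + 10 = 8
  0 + 3 = 3
  0 + 6 = 6
  0 + 10 = 10
  3 + 6 = 9
  3 + 10 = 13
  6 + 10 = 16
Collected distinct sums: {-2, 1, 3, 4, 6, 8, 9, 10, 13, 16}
|A +̂ A| = 10
(Reference bound: |A +̂ A| ≥ 2|A| - 3 for |A| ≥ 2, with |A| = 5 giving ≥ 7.)

|A +̂ A| = 10


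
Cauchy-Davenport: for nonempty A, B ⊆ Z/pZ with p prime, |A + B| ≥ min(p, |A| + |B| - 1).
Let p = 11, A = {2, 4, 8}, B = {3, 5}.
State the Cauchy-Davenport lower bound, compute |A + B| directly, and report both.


Cauchy-Davenport: |A + B| ≥ min(p, |A| + |B| - 1) for A, B nonempty in Z/pZ.
|A| = 3, |B| = 2, p = 11.
CD lower bound = min(11, 3 + 2 - 1) = min(11, 4) = 4.
Compute A + B mod 11 directly:
a = 2: 2+3=5, 2+5=7
a = 4: 4+3=7, 4+5=9
a = 8: 8+3=0, 8+5=2
A + B = {0, 2, 5, 7, 9}, so |A + B| = 5.
Verify: 5 ≥ 4? Yes ✓.

CD lower bound = 4, actual |A + B| = 5.


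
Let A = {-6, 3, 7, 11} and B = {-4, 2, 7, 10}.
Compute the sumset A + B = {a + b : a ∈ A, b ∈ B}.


A + B = {a + b : a ∈ A, b ∈ B}.
Enumerate all |A|·|B| = 4·4 = 16 pairs (a, b) and collect distinct sums.
a = -6: -6+-4=-10, -6+2=-4, -6+7=1, -6+10=4
a = 3: 3+-4=-1, 3+2=5, 3+7=10, 3+10=13
a = 7: 7+-4=3, 7+2=9, 7+7=14, 7+10=17
a = 11: 11+-4=7, 11+2=13, 11+7=18, 11+10=21
Collecting distinct sums: A + B = {-10, -4, -1, 1, 3, 4, 5, 7, 9, 10, 13, 14, 17, 18, 21}
|A + B| = 15

A + B = {-10, -4, -1, 1, 3, 4, 5, 7, 9, 10, 13, 14, 17, 18, 21}


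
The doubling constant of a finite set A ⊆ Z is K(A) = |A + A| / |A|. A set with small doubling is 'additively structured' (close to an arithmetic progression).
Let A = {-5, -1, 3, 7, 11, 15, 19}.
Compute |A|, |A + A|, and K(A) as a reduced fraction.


|A| = 7.
Compute A + A by enumerating all 49 pairs.
A + A = {-10, -6, -2, 2, 6, 10, 14, 18, 22, 26, 30, 34, 38}, so |A + A| = 13.
K = |A + A| / |A| = 13/7 (already in lowest terms) ≈ 1.8571.
Reference: AP of size 7 gives K = 13/7 ≈ 1.8571; a fully generic set of size 7 gives K ≈ 4.0000.

|A| = 7, |A + A| = 13, K = 13/7.


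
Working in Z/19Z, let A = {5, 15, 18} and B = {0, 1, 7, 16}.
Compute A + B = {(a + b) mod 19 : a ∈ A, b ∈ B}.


Work in Z/19Z: reduce every sum a + b modulo 19.
Enumerate all 12 pairs:
a = 5: 5+0=5, 5+1=6, 5+7=12, 5+16=2
a = 15: 15+0=15, 15+1=16, 15+7=3, 15+16=12
a = 18: 18+0=18, 18+1=0, 18+7=6, 18+16=15
Distinct residues collected: {0, 2, 3, 5, 6, 12, 15, 16, 18}
|A + B| = 9 (out of 19 total residues).

A + B = {0, 2, 3, 5, 6, 12, 15, 16, 18}


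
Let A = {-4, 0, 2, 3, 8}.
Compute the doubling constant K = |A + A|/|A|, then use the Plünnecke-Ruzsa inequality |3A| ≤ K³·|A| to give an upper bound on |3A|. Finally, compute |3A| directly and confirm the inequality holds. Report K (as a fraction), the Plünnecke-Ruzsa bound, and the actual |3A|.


|A| = 5.
Step 1: Compute A + A by enumerating all 25 pairs.
A + A = {-8, -4, -2, -1, 0, 2, 3, 4, 5, 6, 8, 10, 11, 16}, so |A + A| = 14.
Step 2: Doubling constant K = |A + A|/|A| = 14/5 = 14/5 ≈ 2.8000.
Step 3: Plünnecke-Ruzsa gives |3A| ≤ K³·|A| = (2.8000)³ · 5 ≈ 109.7600.
Step 4: Compute 3A = A + A + A directly by enumerating all triples (a,b,c) ∈ A³; |3A| = 26.
Step 5: Check 26 ≤ 109.7600? Yes ✓.

K = 14/5, Plünnecke-Ruzsa bound K³|A| ≈ 109.7600, |3A| = 26, inequality holds.


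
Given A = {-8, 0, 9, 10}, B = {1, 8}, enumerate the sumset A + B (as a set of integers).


A + B = {a + b : a ∈ A, b ∈ B}.
Enumerate all |A|·|B| = 4·2 = 8 pairs (a, b) and collect distinct sums.
a = -8: -8+1=-7, -8+8=0
a = 0: 0+1=1, 0+8=8
a = 9: 9+1=10, 9+8=17
a = 10: 10+1=11, 10+8=18
Collecting distinct sums: A + B = {-7, 0, 1, 8, 10, 11, 17, 18}
|A + B| = 8

A + B = {-7, 0, 1, 8, 10, 11, 17, 18}


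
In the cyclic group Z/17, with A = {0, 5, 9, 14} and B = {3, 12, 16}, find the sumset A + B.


Work in Z/17Z: reduce every sum a + b modulo 17.
Enumerate all 12 pairs:
a = 0: 0+3=3, 0+12=12, 0+16=16
a = 5: 5+3=8, 5+12=0, 5+16=4
a = 9: 9+3=12, 9+12=4, 9+16=8
a = 14: 14+3=0, 14+12=9, 14+16=13
Distinct residues collected: {0, 3, 4, 8, 9, 12, 13, 16}
|A + B| = 8 (out of 17 total residues).

A + B = {0, 3, 4, 8, 9, 12, 13, 16}


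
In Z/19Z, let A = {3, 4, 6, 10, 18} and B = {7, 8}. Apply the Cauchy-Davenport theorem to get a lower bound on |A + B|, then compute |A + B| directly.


Cauchy-Davenport: |A + B| ≥ min(p, |A| + |B| - 1) for A, B nonempty in Z/pZ.
|A| = 5, |B| = 2, p = 19.
CD lower bound = min(19, 5 + 2 - 1) = min(19, 6) = 6.
Compute A + B mod 19 directly:
a = 3: 3+7=10, 3+8=11
a = 4: 4+7=11, 4+8=12
a = 6: 6+7=13, 6+8=14
a = 10: 10+7=17, 10+8=18
a = 18: 18+7=6, 18+8=7
A + B = {6, 7, 10, 11, 12, 13, 14, 17, 18}, so |A + B| = 9.
Verify: 9 ≥ 6? Yes ✓.

CD lower bound = 6, actual |A + B| = 9.


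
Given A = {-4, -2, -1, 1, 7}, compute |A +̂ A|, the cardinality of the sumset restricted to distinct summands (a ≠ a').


Restricted sumset: A +̂ A = {a + a' : a ∈ A, a' ∈ A, a ≠ a'}.
Equivalently, take A + A and drop any sum 2a that is achievable ONLY as a + a for a ∈ A (i.e. sums representable only with equal summands).
Enumerate pairs (a, a') with a < a' (symmetric, so each unordered pair gives one sum; this covers all a ≠ a'):
  -4 + -2 = -6
  -4 + -1 = -5
  -4 + 1 = -3
  -4 + 7 = 3
  -2 + -1 = -3
  -2 + 1 = -1
  -2 + 7 = 5
  -1 + 1 = 0
  -1 + 7 = 6
  1 + 7 = 8
Collected distinct sums: {-6, -5, -3, -1, 0, 3, 5, 6, 8}
|A +̂ A| = 9
(Reference bound: |A +̂ A| ≥ 2|A| - 3 for |A| ≥ 2, with |A| = 5 giving ≥ 7.)

|A +̂ A| = 9


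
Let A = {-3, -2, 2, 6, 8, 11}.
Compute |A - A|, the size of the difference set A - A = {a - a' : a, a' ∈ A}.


A - A = {a - a' : a, a' ∈ A}; |A| = 6.
Bounds: 2|A|-1 ≤ |A - A| ≤ |A|² - |A| + 1, i.e. 11 ≤ |A - A| ≤ 31.
Note: 0 ∈ A - A always (from a - a). The set is symmetric: if d ∈ A - A then -d ∈ A - A.
Enumerate nonzero differences d = a - a' with a > a' (then include -d):
Positive differences: {1, 2, 3, 4, 5, 6, 8, 9, 10, 11, 13, 14}
Full difference set: {0} ∪ (positive diffs) ∪ (negative diffs).
|A - A| = 1 + 2·12 = 25 (matches direct enumeration: 25).

|A - A| = 25


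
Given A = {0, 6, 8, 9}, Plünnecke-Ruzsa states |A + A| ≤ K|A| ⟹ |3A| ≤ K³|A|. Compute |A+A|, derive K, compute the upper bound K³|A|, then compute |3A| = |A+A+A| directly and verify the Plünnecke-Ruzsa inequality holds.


|A| = 4.
Step 1: Compute A + A by enumerating all 16 pairs.
A + A = {0, 6, 8, 9, 12, 14, 15, 16, 17, 18}, so |A + A| = 10.
Step 2: Doubling constant K = |A + A|/|A| = 10/4 = 10/4 ≈ 2.5000.
Step 3: Plünnecke-Ruzsa gives |3A| ≤ K³·|A| = (2.5000)³ · 4 ≈ 62.5000.
Step 4: Compute 3A = A + A + A directly by enumerating all triples (a,b,c) ∈ A³; |3A| = 18.
Step 5: Check 18 ≤ 62.5000? Yes ✓.

K = 10/4, Plünnecke-Ruzsa bound K³|A| ≈ 62.5000, |3A| = 18, inequality holds.
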